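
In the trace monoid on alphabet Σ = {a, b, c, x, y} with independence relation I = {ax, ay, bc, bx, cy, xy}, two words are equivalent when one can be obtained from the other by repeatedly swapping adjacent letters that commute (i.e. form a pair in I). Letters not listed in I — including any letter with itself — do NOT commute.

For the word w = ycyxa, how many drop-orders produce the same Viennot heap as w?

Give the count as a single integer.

20

#0=y has no predecessor
#1=c has no predecessor
#2=y depends on [0:y]
#3=x depends on [1:c]
#4=a depends on [1:c]
sources: [0:y, 1:c]
N(rest) = Σ N(rest − s) over sources s of rest; N(one piece) = 1:
  size 1 → [2]=1  [3]=1  [4]=1
  size 2 → [0,2]=1  [2,3]=2  [2,4]=2  [3,4]=2
  size 3 → [0,2,3]=3  [0,2,4]=3  [1,3,4]=2  [2,3,4]=6
  first=0(y) contributes 8
  first=1(c) contributes 12
|[w]| = 20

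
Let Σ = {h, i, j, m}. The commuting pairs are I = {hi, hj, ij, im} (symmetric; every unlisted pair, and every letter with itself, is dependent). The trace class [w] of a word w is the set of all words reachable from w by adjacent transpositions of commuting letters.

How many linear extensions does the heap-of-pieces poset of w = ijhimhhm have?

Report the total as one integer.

56

drop 0:i onto floor
drop 1:j onto floor
drop 2:h onto floor
drop 3:i onto {0:i}
drop 4:m onto {1:j, 2:h}
drop 5:h onto {4:m}
drop 6:h onto {5:h}
drop 7:m onto {6:h}
ground layer = {0:i, 1:j, 2:h}
drop-orders for the pieces not yet dropped (sum over which currently-grounded one goes next):
  1 to go: {3} 1  {7} 1
  2 to go: {0,3} 1  {3,7} 2  {6,7} 1
  3 to go: {0,3,7} 3  {3,6,7} 3  {5,6,7} 1
  4 to go: {0,3,6,7} 6  {3,5,6,7} 4  {4,5,6,7} 1
  5 to go: {0,3,5,6,7} 10  {1,4,5,6,7} 1  {2,4,5,6,7} 1  {3,4,5,6,7} 5
  6 to go: {0,3,4,5,6,7} 15  {1,2,4,5,6,7} 2  {1,3,4,5,6,7} 6  {2,3,4,5,6,7} 6
  if 0:i drops first: 14 orders
  if 1:j drops first: 21 orders
  if 2:h drops first: 21 orders
heap linearizations: 56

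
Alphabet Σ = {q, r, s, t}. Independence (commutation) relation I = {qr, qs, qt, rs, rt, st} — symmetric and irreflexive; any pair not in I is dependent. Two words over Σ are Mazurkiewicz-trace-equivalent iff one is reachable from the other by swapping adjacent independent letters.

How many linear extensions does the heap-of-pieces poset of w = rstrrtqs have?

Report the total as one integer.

#0=r has no predecessor
#1=s has no predecessor
#2=t has no predecessor
#3=r depends on [0:r]
#4=r depends on [3:r]
#5=t depends on [2:t]
#6=q has no predecessor
#7=s depends on [1:s]
sources: [0:r, 1:s, 2:t, 6:q]
N(rest) = Σ N(rest − s) over sources s of rest; N(one piece) = 1:
  size 1 → [4]=1  [5]=1  [6]=1  [7]=1
  size 2 → [1,7]=1  [2,5]=1  [3,4]=1  [4,5]=2  [4,6]=2  [4,7]=2  [5,6]=2  [5,7]=2  [6,7]=2
  size 3 → [0,3,4]=1  [1,4,7]=3  [1,5,7]=3  [1,6,7]=3  [2,4,5]=3  [2,5,6]=3  [2,5,7]=3  [3,4,5]=3  [3,4,6]=3  [3,4,7]=3  [4,5,6]=6  [4,5,7]=6  [4,6,7]=6  [5,6,7]=6
  size 4 → [0,3,4,5]=4  [0,3,4,6]=4  [0,3,4,7]=4  [1,2,5,7]=6  [1,3,4,7]=6  [1,4,5,7]=12  [1,4,6,7]=12  [1,5,6,7]=12  [2,3,4,5]=6  [2,4,5,6]=12  [2,4,5,7]=12  [2,5,6,7]=12  [3,4,5,6]=12  [3,4,5,7]=12  [3,4,6,7]=12  [4,5,6,7]=24
  size 5 → [0,1,3,4,7]=10  [0,2,3,4,5]=10  [0,3,4,5,6]=20  [0,3,4,5,7]=20  [0,3,4,6,7]=20  [1,2,4,5,7]=30  [1,2,5,6,7]=30  [1,3,4,5,7]=30  [1,3,4,6,7]=30  [1,4,5,6,7]=60  [2,3,4,5,6]=30  [2,3,4,5,7]=30  [2,4,5,6,7]=60  [3,4,5,6,7]=60
  size 6 → [0,1,3,4,5,7]=60  [0,1,3,4,6,7]=60  [0,2,3,4,5,6]=60  [0,2,3,4,5,7]=60  [0,3,4,5,6,7]=120  [1,2,3,4,5,7]=90  [1,2,4,5,6,7]=180  [1,3,4,5,6,7]=180  [2,3,4,5,6,7]=180
  first=0(r) contributes 630
  first=1(s) contributes 420
  first=2(t) contributes 420
  first=6(q) contributes 210
|[w]| = 1680

1680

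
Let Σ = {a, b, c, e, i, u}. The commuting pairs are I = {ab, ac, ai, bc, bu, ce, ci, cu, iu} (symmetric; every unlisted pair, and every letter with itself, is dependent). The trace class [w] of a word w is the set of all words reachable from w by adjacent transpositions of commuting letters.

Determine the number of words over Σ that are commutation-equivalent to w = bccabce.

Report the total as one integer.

drop 0:b onto floor
drop 1:c onto floor
drop 2:c onto {1:c}
drop 3:a onto floor
drop 4:b onto {0:b}
drop 5:c onto {2:c}
drop 6:e onto {3:a, 4:b}
ground layer = {0:b, 1:c, 3:a}
drop-orders for the pieces not yet dropped (sum over which currently-grounded one goes next):
  1 to go: {5} 1  {6} 1
  2 to go: {2,5} 1  {3,6} 1  {4,6} 1  {5,6} 2
  3 to go: {0,4,6} 1  {1,2,5} 1  {2,5,6} 3  {3,4,6} 2  {3,5,6} 3  {4,5,6} 3
  4 to go: {0,3,4,6} 3  {0,4,5,6} 4  {1,2,5,6} 4  {2,3,5,6} 6  {2,4,5,6} 6  {3,4,5,6} 8
  5 to go: {0,2,4,5,6} 10  {0,3,4,5,6} 15  {1,2,3,5,6} 10  {1,2,4,5,6} 10  {2,3,4,5,6} 20
  if 0:b drops first: 40 orders
  if 1:c drops first: 45 orders
  if 3:a drops first: 20 orders
heap linearizations: 105

105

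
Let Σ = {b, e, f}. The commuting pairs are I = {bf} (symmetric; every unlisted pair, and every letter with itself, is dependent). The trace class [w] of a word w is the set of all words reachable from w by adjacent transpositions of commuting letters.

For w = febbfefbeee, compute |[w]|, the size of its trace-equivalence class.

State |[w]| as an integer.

6

#0=f has no predecessor
#1=e depends on [0:f]
#2=b depends on [1:e]
#3=b depends on [2:b]
#4=f depends on [1:e]
#5=e depends on [3:b, 4:f]
#6=f depends on [5:e]
#7=b depends on [5:e]
#8=e depends on [6:f, 7:b]
#9=e depends on [8:e]
#10=e depends on [9:e]
sources: [0:f]
N(rest) = Σ N(rest − s) over sources s of rest; N(one piece) = 1:
  size 1 → [10]=1
  size 2 → [9,10]=1
  size 3 → [8,9,10]=1
  size 4 → [6,8,9,10]=1  [7,8,9,10]=1
  size 5 → [6,7,8,9,10]=2
  size 6 → [5,6,7,8,9,10]=2
  size 7 → [3,5,6,7,8,9,10]=2  [4,5,6,7,8,9,10]=2
  size 8 → [2,3,5,6,7,8,9,10]=2  [3,4,5,6,7,8,9,10]=4
  size 9 → [2,3,4,5,6,7,8,9,10]=6
  first=0(f) contributes 6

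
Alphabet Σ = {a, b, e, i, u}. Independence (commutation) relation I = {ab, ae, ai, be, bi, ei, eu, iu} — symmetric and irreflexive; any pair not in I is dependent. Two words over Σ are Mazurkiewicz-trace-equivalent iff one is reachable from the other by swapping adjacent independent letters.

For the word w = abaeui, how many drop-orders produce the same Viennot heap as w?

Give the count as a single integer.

drop 0:a onto floor
drop 1:b onto floor
drop 2:a onto {0:a}
drop 3:e onto floor
drop 4:u onto {1:b, 2:a}
drop 5:i onto floor
ground layer = {0:a, 1:b, 3:e, 5:i}
drop-orders for the pieces not yet dropped (sum over which currently-grounded one goes next):
  1 to go: {3} 1  {4} 1  {5} 1
  2 to go: {1,4} 1  {2,4} 1  {3,4} 2  {3,5} 2  {4,5} 2
  3 to go: {0,2,4} 1  {1,2,4} 2  {1,3,4} 3  {1,4,5} 3  {2,3,4} 3  {2,4,5} 3  {3,4,5} 6
  4 to go: {0,1,2,4} 3  {0,2,3,4} 4  {0,2,4,5} 4  {1,2,3,4} 8  {1,2,4,5} 8  {1,3,4,5} 12  {2,3,4,5} 12
  if 0:a drops first: 40 orders
  if 1:b drops first: 20 orders
  if 3:e drops first: 15 orders
  if 5:i drops first: 15 orders
heap linearizations: 90

90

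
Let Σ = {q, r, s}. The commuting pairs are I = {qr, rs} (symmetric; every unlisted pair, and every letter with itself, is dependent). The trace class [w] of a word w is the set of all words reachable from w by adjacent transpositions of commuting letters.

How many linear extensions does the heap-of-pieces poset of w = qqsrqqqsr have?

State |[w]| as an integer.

0(q) covers ∅
1(q) covers 0:q
2(s) covers 1:q
3(r) covers ∅
4(q) covers 2:s
5(q) covers 4:q
6(q) covers 5:q
7(s) covers 6:q
8(r) covers 3:r
floor of heap: 0:q, 3:r
completions by unplaced set U, small U first (add the entries for U minus each lowest piece of U):
  |U|=1: {7}:1  {8}:1
  |U|=2: {3,8}:1  {6,7}:1  {7,8}:2
  |U|=3: {3,7,8}:3  {5,6,7}:1  {6,7,8}:3
  |U|=4: {3,6,7,8}:6  {4,5,6,7}:1  {5,6,7,8}:4
  |U|=5: {2,4,5,6,7}:1  {3,5,6,7,8}:10  {4,5,6,7,8}:5
  |U|=6: {1,2,4,5,6,7}:1  {2,4,5,6,7,8}:6  {3,4,5,6,7,8}:15
  |U|=7: {0,1,2,4,5,6,7}:1  {1,2,4,5,6,7,8}:7  {2,3,4,5,6,7,8}:21
  start at 0(q): 28
  start at 3(r): 8
sum over floor = 36

36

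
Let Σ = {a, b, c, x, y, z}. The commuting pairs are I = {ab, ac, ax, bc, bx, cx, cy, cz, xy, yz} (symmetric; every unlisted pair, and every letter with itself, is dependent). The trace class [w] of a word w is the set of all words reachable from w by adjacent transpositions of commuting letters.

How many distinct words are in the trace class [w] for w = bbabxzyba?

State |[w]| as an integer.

0(b) covers ∅
1(b) covers 0:b
2(a) covers ∅
3(b) covers 1:b
4(x) covers ∅
5(z) covers 2:a, 3:b, 4:x
6(y) covers 2:a, 3:b
7(b) covers 5:z, 6:y
8(a) covers 5:z, 6:y
floor of heap: 0:b, 2:a, 4:x
completions by unplaced set U, small U first (add the entries for U minus each lowest piece of U):
  |U|=1: {7}:1  {8}:1
  |U|=2: {7,8}:2
  |U|=3: {5,7,8}:2  {6,7,8}:2
  |U|=4: {4,5,7,8}:2  {5,6,7,8}:4
  |U|=5: {2,5,6,7,8}:4  {3,5,6,7,8}:4  {4,5,6,7,8}:6
  |U|=6: {1,3,5,6,7,8}:4  {2,3,5,6,7,8}:8  {2,4,5,6,7,8}:10  {3,4,5,6,7,8}:10
  |U|=7: {0,1,3,5,6,7,8}:4  {1,2,3,5,6,7,8}:12  {1,3,4,5,6,7,8}:14  {2,3,4,5,6,7,8}:28
  start at 0(b): 54
  start at 2(a): 18
  start at 4(x): 16
sum over floor = 88

88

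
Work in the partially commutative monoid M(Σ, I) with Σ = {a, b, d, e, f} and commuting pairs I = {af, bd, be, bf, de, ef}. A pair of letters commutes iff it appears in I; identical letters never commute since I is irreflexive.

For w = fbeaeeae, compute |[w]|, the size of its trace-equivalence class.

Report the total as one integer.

16

drop 0:f onto floor
drop 1:b onto floor
drop 2:e onto floor
drop 3:a onto {1:b, 2:e}
drop 4:e onto {3:a}
drop 5:e onto {4:e}
drop 6:a onto {5:e}
drop 7:e onto {6:a}
ground layer = {0:f, 1:b, 2:e}
drop-orders for the pieces not yet dropped (sum over which currently-grounded one goes next):
  1 to go: {0} 1  {7} 1
  2 to go: {0,7} 2  {6,7} 1
  3 to go: {0,6,7} 3  {5,6,7} 1
  4 to go: {0,5,6,7} 4  {4,5,6,7} 1
  5 to go: {0,4,5,6,7} 5  {3,4,5,6,7} 1
  6 to go: {0,3,4,5,6,7} 6  {1,3,4,5,6,7} 1  {2,3,4,5,6,7} 1
  if 0:f drops first: 2 orders
  if 1:b drops first: 7 orders
  if 2:e drops first: 7 orders
heap linearizations: 16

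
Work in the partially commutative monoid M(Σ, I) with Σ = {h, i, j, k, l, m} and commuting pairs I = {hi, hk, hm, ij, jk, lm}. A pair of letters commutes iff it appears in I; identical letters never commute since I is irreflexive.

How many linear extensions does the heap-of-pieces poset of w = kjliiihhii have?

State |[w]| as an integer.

42

drop 0:k onto floor
drop 1:j onto floor
drop 2:l onto {0:k, 1:j}
drop 3:i onto {2:l}
drop 4:i onto {3:i}
drop 5:i onto {4:i}
drop 6:h onto {2:l}
drop 7:h onto {6:h}
drop 8:i onto {5:i}
drop 9:i onto {8:i}
ground layer = {0:k, 1:j}
drop-orders for the pieces not yet dropped (sum over which currently-grounded one goes next):
  1 to go: {7} 1  {9} 1
  2 to go: {6,7} 1  {7,9} 2  {8,9} 1
  3 to go: {5,8,9} 1  {6,7,9} 3  {7,8,9} 3
  4 to go: {4,5,8,9} 1  {5,7,8,9} 4  {6,7,8,9} 6
  5 to go: {3,4,5,8,9} 1  {4,5,7,8,9} 5  {5,6,7,8,9} 10
  6 to go: {3,4,5,7,8,9} 6  {4,5,6,7,8,9} 15
  7 to go: {3,4,5,6,7,8,9} 21
  8 to go: {2,3,4,5,6,7,8,9} 21
  if 0:k drops first: 21 orders
  if 1:j drops first: 21 orders
heap linearizations: 42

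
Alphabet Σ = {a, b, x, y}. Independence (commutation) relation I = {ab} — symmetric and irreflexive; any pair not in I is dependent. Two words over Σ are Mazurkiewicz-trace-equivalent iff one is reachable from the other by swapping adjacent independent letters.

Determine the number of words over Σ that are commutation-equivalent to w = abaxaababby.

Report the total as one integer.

60

piece 0:a — minimal
piece 1:b — minimal
piece 2:a rests on {0:a}
piece 3:x rests on {1:b, 2:a}
piece 4:a rests on {3:x}
piece 5:a rests on {4:a}
piece 6:b rests on {3:x}
piece 7:a rests on {5:a}
piece 8:b rests on {6:b}
piece 9:b rests on {8:b}
piece 10:y rests on {7:a, 9:b}
minimal pieces: {0:a, 1:b}
ways to finish when only these pieces remain (= sum over removing one remaining piece with nothing left below it):
  1 left: {10}→1
  2 left: {7,10}→1  {9,10}→1
  3 left: {5,7,10}→1  {7,9,10}→2  {8,9,10}→1
  4 left: {4,5,7,10}→1  {5,7,9,10}→3  {6,8,9,10}→1  {7,8,9,10}→3
  5 left: {4,5,7,9,10}→4  {5,7,8,9,10}→6  {6,7,8,9,10}→4
  6 left: {4,5,7,8,9,10}→10  {5,6,7,8,9,10}→10
  7 left: {4,5,6,7,8,9,10}→20
  8 left: {3,4,5,6,7,8,9,10}→20
  9 left: {1,3,4,5,6,7,8,9,10}→20  {2,3,4,5,6,7,8,9,10}→20
  placing 0:a first → 40 extensions
  placing 1:b first → 20 extensions
total linear extensions = 60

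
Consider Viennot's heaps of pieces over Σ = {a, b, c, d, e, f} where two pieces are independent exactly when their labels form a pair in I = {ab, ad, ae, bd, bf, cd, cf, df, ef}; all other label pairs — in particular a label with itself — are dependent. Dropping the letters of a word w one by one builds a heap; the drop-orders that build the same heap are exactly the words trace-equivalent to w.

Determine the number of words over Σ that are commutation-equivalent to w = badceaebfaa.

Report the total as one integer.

0(b) covers ∅
1(a) covers ∅
2(d) covers ∅
3(c) covers 0:b, 1:a
4(e) covers 2:d, 3:c
5(a) covers 3:c
6(e) covers 4:e
7(b) covers 6:e
8(f) covers 5:a
9(a) covers 8:f
10(a) covers 9:a
floor of heap: 0:b, 1:a, 2:d
completions by unplaced set U, small U first (add the entries for U minus each lowest piece of U):
  |U|=1: {7}:1  {10}:1
  |U|=2: {6,7}:1  {7,10}:2  {9,10}:1
  |U|=3: {4,6,7}:1  {6,7,10}:3  {7,9,10}:3  {8,9,10}:1
  |U|=4: {2,4,6,7}:1  {4,6,7,10}:4  {5,8,9,10}:1  {6,7,9,10}:6  {7,8,9,10}:4
  |U|=5: {2,4,6,7,10}:5  {4,6,7,9,10}:10  {5,7,8,9,10}:5  {6,7,8,9,10}:10
  |U|=6: {2,4,6,7,9,10}:15  {4,6,7,8,9,10}:20  {5,6,7,8,9,10}:15
  |U|=7: {2,4,6,7,8,9,10}:35  {4,5,6,7,8,9,10}:35
  |U|=8: {2,4,5,6,7,8,9,10}:70  {3,4,5,6,7,8,9,10}:35
  |U|=9: {0,3,4,5,6,7,8,9,10}:35  {1,3,4,5,6,7,8,9,10}:35  {2,3,4,5,6,7,8,9,10}:105
  start at 0(b): 140
  start at 1(a): 140
  start at 2(d): 70
sum over floor = 350

350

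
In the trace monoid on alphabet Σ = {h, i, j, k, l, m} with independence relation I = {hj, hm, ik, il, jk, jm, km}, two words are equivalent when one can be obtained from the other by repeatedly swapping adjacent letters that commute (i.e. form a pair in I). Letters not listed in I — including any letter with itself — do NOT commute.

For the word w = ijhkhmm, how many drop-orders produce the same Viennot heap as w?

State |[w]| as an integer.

0(i) covers ∅
1(j) covers 0:i
2(h) covers 0:i
3(k) covers 2:h
4(h) covers 3:k
5(m) covers 0:i
6(m) covers 5:m
floor of heap: 0:i
completions by unplaced set U, small U first (add the entries for U minus each lowest piece of U):
  |U|=1: {1}:1  {4}:1  {6}:1
  |U|=2: {1,4}:2  {1,6}:2  {3,4}:1  {4,6}:2  {5,6}:1
  |U|=3: {1,3,4}:3  {1,4,6}:6  {1,5,6}:3  {2,3,4}:1  {3,4,6}:3  {4,5,6}:3
  |U|=4: {1,2,3,4}:4  {1,3,4,6}:12  {1,4,5,6}:12  {2,3,4,6}:4  {3,4,5,6}:6
  |U|=5: {1,2,3,4,6}:20  {1,3,4,5,6}:30  {2,3,4,5,6}:10
  start at 0(i): 60

60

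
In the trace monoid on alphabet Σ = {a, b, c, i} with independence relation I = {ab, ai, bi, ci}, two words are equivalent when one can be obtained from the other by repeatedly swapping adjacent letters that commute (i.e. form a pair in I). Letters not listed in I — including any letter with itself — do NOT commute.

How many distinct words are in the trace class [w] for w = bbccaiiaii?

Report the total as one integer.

210

0(b) covers ∅
1(b) covers 0:b
2(c) covers 1:b
3(c) covers 2:c
4(a) covers 3:c
5(i) covers ∅
6(i) covers 5:i
7(a) covers 4:a
8(i) covers 6:i
9(i) covers 8:i
floor of heap: 0:b, 5:i
completions by unplaced set U, small U first (add the entries for U minus each lowest piece of U):
  |U|=1: {7}:1  {9}:1
  |U|=2: {4,7}:1  {7,9}:2  {8,9}:1
  |U|=3: {3,4,7}:1  {4,7,9}:3  {6,8,9}:1  {7,8,9}:3
  |U|=4: {2,3,4,7}:1  {3,4,7,9}:4  {4,7,8,9}:6  {5,6,8,9}:1  {6,7,8,9}:4
  |U|=5: {1,2,3,4,7}:1  {2,3,4,7,9}:5  {3,4,7,8,9}:10  {4,6,7,8,9}:10  {5,6,7,8,9}:5
  |U|=6: {0,1,2,3,4,7}:1  {1,2,3,4,7,9}:6  {2,3,4,7,8,9}:15  {3,4,6,7,8,9}:20  {4,5,6,7,8,9}:15
  |U|=7: {0,1,2,3,4,7,9}:7  {1,2,3,4,7,8,9}:21  {2,3,4,6,7,8,9}:35  {3,4,5,6,7,8,9}:35
  |U|=8: {0,1,2,3,4,7,8,9}:28  {1,2,3,4,6,7,8,9}:56  {2,3,4,5,6,7,8,9}:70
  start at 0(b): 126
  start at 5(i): 84
sum over floor = 210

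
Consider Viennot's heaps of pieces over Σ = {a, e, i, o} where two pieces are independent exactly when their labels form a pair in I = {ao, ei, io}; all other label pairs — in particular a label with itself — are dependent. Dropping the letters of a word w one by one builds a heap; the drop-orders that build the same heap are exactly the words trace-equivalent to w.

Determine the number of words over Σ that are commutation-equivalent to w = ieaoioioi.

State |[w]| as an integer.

91

drop 0:i onto floor
drop 1:e onto floor
drop 2:a onto {0:i, 1:e}
drop 3:o onto {1:e}
drop 4:i onto {2:a}
drop 5:o onto {3:o}
drop 6:i onto {4:i}
drop 7:o onto {5:o}
drop 8:i onto {6:i}
ground layer = {0:i, 1:e}
drop-orders for the pieces not yet dropped (sum over which currently-grounded one goes next):
  1 to go: {7} 1  {8} 1
  2 to go: {5,7} 1  {6,8} 1  {7,8} 2
  3 to go: {3,5,7} 1  {4,6,8} 1  {5,7,8} 3  {6,7,8} 3
  4 to go: {2,4,6,8} 1  {3,5,7,8} 4  {4,6,7,8} 4  {5,6,7,8} 6
  5 to go: {0,2,4,6,8} 1  {2,4,6,7,8} 5  {3,5,6,7,8} 10  {4,5,6,7,8} 10
  6 to go: {0,2,4,6,7,8} 6  {2,4,5,6,7,8} 15  {3,4,5,6,7,8} 20
  7 to go: {0,2,4,5,6,7,8} 21  {2,3,4,5,6,7,8} 35
  if 0:i drops first: 35 orders
  if 1:e drops first: 56 orders
heap linearizations: 91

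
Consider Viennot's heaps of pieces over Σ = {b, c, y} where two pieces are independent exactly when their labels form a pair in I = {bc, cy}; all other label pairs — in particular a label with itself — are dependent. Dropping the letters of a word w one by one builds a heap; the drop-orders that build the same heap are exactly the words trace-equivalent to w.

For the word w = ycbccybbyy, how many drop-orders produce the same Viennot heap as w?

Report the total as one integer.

#0=y has no predecessor
#1=c has no predecessor
#2=b depends on [0:y]
#3=c depends on [1:c]
#4=c depends on [3:c]
#5=y depends on [2:b]
#6=b depends on [5:y]
#7=b depends on [6:b]
#8=y depends on [7:b]
#9=y depends on [8:y]
sources: [0:y, 1:c]
N(rest) = Σ N(rest − s) over sources s of rest; N(one piece) = 1:
  size 1 → [4]=1  [9]=1
  size 2 → [3,4]=1  [4,9]=2  [8,9]=1
  size 3 → [1,3,4]=1  [3,4,9]=3  [4,8,9]=3  [7,8,9]=1
  size 4 → [1,3,4,9]=4  [3,4,8,9]=6  [4,7,8,9]=4  [6,7,8,9]=1
  size 5 → [1,3,4,8,9]=10  [3,4,7,8,9]=10  [4,6,7,8,9]=5  [5,6,7,8,9]=1
  size 6 → [1,3,4,7,8,9]=20  [2,5,6,7,8,9]=1  [3,4,6,7,8,9]=15  [4,5,6,7,8,9]=6
  size 7 → [0,2,5,6,7,8,9]=1  [1,3,4,6,7,8,9]=35  [2,4,5,6,7,8,9]=7  [3,4,5,6,7,8,9]=21
  size 8 → [0,2,4,5,6,7,8,9]=8  [1,3,4,5,6,7,8,9]=56  [2,3,4,5,6,7,8,9]=28
  first=0(y) contributes 84
  first=1(c) contributes 36
|[w]| = 120

120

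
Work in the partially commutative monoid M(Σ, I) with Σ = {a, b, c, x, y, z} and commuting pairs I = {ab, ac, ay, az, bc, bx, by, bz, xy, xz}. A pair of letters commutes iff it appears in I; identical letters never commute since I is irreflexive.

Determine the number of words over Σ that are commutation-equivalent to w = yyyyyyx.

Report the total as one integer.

7

0(y) covers ∅
1(y) covers 0:y
2(y) covers 1:y
3(y) covers 2:y
4(y) covers 3:y
5(y) covers 4:y
6(x) covers ∅
floor of heap: 0:y, 6:x
completions by unplaced set U, small U first (add the entries for U minus each lowest piece of U):
  |U|=1: {5}:1  {6}:1
  |U|=2: {4,5}:1  {5,6}:2
  |U|=3: {3,4,5}:1  {4,5,6}:3
  |U|=4: {2,3,4,5}:1  {3,4,5,6}:4
  |U|=5: {1,2,3,4,5}:1  {2,3,4,5,6}:5
  start at 0(y): 6
  start at 6(x): 1
sum over floor = 7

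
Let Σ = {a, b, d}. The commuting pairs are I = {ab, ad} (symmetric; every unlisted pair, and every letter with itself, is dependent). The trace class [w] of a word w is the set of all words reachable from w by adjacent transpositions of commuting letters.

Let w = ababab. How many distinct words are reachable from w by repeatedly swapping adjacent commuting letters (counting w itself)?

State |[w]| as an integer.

20

drop 0:a onto floor
drop 1:b onto floor
drop 2:a onto {0:a}
drop 3:b onto {1:b}
drop 4:a onto {2:a}
drop 5:b onto {3:b}
ground layer = {0:a, 1:b}
drop-orders for the pieces not yet dropped (sum over which currently-grounded one goes next):
  1 to go: {4} 1  {5} 1
  2 to go: {2,4} 1  {3,5} 1  {4,5} 2
  3 to go: {0,2,4} 1  {1,3,5} 1  {2,4,5} 3  {3,4,5} 3
  4 to go: {0,2,4,5} 4  {1,3,4,5} 4  {2,3,4,5} 6
  if 0:a drops first: 10 orders
  if 1:b drops first: 10 orders
heap linearizations: 20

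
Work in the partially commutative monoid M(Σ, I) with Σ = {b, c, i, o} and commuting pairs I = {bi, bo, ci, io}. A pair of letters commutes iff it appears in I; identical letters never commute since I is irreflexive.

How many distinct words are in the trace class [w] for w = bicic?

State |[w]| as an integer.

10

0(b) covers ∅
1(i) covers ∅
2(c) covers 0:b
3(i) covers 1:i
4(c) covers 2:c
floor of heap: 0:b, 1:i
completions by unplaced set U, small U first (add the entries for U minus each lowest piece of U):
  |U|=1: {3}:1  {4}:1
  |U|=2: {1,3}:1  {2,4}:1  {3,4}:2
  |U|=3: {0,2,4}:1  {1,3,4}:3  {2,3,4}:3
  start at 0(b): 6
  start at 1(i): 4
sum over floor = 10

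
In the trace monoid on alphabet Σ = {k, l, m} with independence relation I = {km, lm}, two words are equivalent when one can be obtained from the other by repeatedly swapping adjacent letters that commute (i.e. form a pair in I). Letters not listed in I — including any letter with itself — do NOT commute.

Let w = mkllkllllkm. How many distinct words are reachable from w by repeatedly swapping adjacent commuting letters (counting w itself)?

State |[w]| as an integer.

55

0(m) covers ∅
1(k) covers ∅
2(l) covers 1:k
3(l) covers 2:l
4(k) covers 3:l
5(l) covers 4:k
6(l) covers 5:l
7(l) covers 6:l
8(l) covers 7:l
9(k) covers 8:l
10(m) covers 0:m
floor of heap: 0:m, 1:k
completions by unplaced set U, small U first (add the entries for U minus each lowest piece of U):
  |U|=1: {9}:1  {10}:1
  |U|=2: {0,10}:1  {8,9}:1  {9,10}:2
  |U|=3: {0,9,10}:3  {7,8,9}:1  {8,9,10}:3
  |U|=4: {0,8,9,10}:6  {6,7,8,9}:1  {7,8,9,10}:4
  |U|=5: {0,7,8,9,10}:10  {5,6,7,8,9}:1  {6,7,8,9,10}:5
  |U|=6: {0,6,7,8,9,10}:15  {4,5,6,7,8,9}:1  {5,6,7,8,9,10}:6
  |U|=7: {0,5,6,7,8,9,10}:21  {3,4,5,6,7,8,9}:1  {4,5,6,7,8,9,10}:7
  |U|=8: {0,4,5,6,7,8,9,10}:28  {2,3,4,5,6,7,8,9}:1  {3,4,5,6,7,8,9,10}:8
  |U|=9: {0,3,4,5,6,7,8,9,10}:36  {1,2,3,4,5,6,7,8,9}:1  {2,3,4,5,6,7,8,9,10}:9
  start at 0(m): 10
  start at 1(k): 45
sum over floor = 55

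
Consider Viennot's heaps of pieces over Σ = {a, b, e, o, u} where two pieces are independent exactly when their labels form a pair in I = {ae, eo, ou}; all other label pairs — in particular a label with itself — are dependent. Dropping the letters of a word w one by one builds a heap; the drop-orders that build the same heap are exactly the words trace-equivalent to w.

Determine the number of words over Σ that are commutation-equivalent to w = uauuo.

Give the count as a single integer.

drop 0:u onto floor
drop 1:a onto {0:u}
drop 2:u onto {1:a}
drop 3:u onto {2:u}
drop 4:o onto {1:a}
ground layer = {0:u}
drop-orders for the pieces not yet dropped (sum over which currently-grounded one goes next):
  1 to go: {3} 1  {4} 1
  2 to go: {2,3} 1  {3,4} 2
  3 to go: {2,3,4} 3
  if 0:u drops first: 3 orders

3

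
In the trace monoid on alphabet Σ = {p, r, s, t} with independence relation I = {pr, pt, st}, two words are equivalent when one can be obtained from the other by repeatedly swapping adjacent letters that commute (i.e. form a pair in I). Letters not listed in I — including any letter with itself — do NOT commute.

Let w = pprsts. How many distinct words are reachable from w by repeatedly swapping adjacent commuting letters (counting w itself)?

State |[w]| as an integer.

12

0(p) covers ∅
1(p) covers 0:p
2(r) covers ∅
3(s) covers 1:p, 2:r
4(t) covers 2:r
5(s) covers 3:s
floor of heap: 0:p, 2:r
completions by unplaced set U, small U first (add the entries for U minus each lowest piece of U):
  |U|=1: {4}:1  {5}:1
  |U|=2: {3,5}:1  {4,5}:2
  |U|=3: {1,3,5}:1  {3,4,5}:3
  |U|=4: {0,1,3,5}:1  {1,3,4,5}:4  {2,3,4,5}:3
  start at 0(p): 7
  start at 2(r): 5
sum over floor = 12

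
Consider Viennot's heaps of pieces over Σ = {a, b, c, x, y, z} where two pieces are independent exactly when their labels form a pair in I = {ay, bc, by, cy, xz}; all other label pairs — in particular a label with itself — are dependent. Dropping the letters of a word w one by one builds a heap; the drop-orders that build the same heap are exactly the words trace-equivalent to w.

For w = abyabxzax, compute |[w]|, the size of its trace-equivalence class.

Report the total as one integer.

10

drop 0:a onto floor
drop 1:b onto {0:a}
drop 2:y onto floor
drop 3:a onto {1:b}
drop 4:b onto {3:a}
drop 5:x onto {2:y, 4:b}
drop 6:z onto {2:y, 4:b}
drop 7:a onto {5:x, 6:z}
drop 8:x onto {7:a}
ground layer = {0:a, 2:y}
drop-orders for the pieces not yet dropped (sum over which currently-grounded one goes next):
  1 to go: {8} 1
  2 to go: {7,8} 1
  3 to go: {5,7,8} 1  {6,7,8} 1
  4 to go: {5,6,7,8} 2
  5 to go: {2,5,6,7,8} 2  {4,5,6,7,8} 2
  6 to go: {2,4,5,6,7,8} 4  {3,4,5,6,7,8} 2
  7 to go: {1,3,4,5,6,7,8} 2  {2,3,4,5,6,7,8} 6
  if 0:a drops first: 8 orders
  if 2:y drops first: 2 orders
heap linearizations: 10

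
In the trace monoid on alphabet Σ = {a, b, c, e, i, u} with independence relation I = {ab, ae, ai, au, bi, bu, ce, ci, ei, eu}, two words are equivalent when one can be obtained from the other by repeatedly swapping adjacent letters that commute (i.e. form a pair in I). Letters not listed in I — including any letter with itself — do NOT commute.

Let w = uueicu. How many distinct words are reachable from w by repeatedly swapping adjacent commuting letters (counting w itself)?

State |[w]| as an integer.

12

0(u) covers ∅
1(u) covers 0:u
2(e) covers ∅
3(i) covers 1:u
4(c) covers 1:u
5(u) covers 3:i, 4:c
floor of heap: 0:u, 2:e
completions by unplaced set U, small U first (add the entries for U minus each lowest piece of U):
  |U|=1: {2}:1  {5}:1
  |U|=2: {2,5}:2  {3,5}:1  {4,5}:1
  |U|=3: {2,3,5}:3  {2,4,5}:3  {3,4,5}:2
  |U|=4: {1,3,4,5}:2  {2,3,4,5}:8
  start at 0(u): 10
  start at 2(e): 2
sum over floor = 12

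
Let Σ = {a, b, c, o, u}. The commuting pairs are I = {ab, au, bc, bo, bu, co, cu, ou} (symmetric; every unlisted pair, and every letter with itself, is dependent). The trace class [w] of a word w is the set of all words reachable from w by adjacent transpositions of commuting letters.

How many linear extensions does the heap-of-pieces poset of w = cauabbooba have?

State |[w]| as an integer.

0(c) covers ∅
1(a) covers 0:c
2(u) covers ∅
3(a) covers 1:a
4(b) covers ∅
5(b) covers 4:b
6(o) covers 3:a
7(o) covers 6:o
8(b) covers 5:b
9(a) covers 7:o
floor of heap: 0:c, 2:u, 4:b
completions by unplaced set U, small U first (add the entries for U minus each lowest piece of U):
  |U|=1: {2}:1  {8}:1  {9}:1
  |U|=2: {2,8}:2  {2,9}:2  {5,8}:1  {7,9}:1  {8,9}:2
  |U|=3: {2,5,8}:3  {2,7,9}:3  {2,8,9}:6  {4,5,8}:1  {5,8,9}:3  {6,7,9}:1  {7,8,9}:3
  |U|=4: {2,4,5,8}:4  {2,5,8,9}:12  {2,6,7,9}:4  {2,7,8,9}:12  {3,6,7,9}:1  {4,5,8,9}:4  {5,7,8,9}:6  {6,7,8,9}:4
  |U|=5: {1,3,6,7,9}:1  {2,3,6,7,9}:5  {2,4,5,8,9}:20  {2,5,7,8,9}:30  {2,6,7,8,9}:20  {3,6,7,8,9}:5  {4,5,7,8,9}:10  {5,6,7,8,9}:10
  |U|=6: {0,1,3,6,7,9}:1  {1,2,3,6,7,9}:6  {1,3,6,7,8,9}:6  {2,3,6,7,8,9}:30  {2,4,5,7,8,9}:60  {2,5,6,7,8,9}:60  {3,5,6,7,8,9}:15  {4,5,6,7,8,9}:20
  |U|=7: {0,1,2,3,6,7,9}:7  {0,1,3,6,7,8,9}:7  {1,2,3,6,7,8,9}:42  {1,3,5,6,7,8,9}:21  {2,3,5,6,7,8,9}:105  {2,4,5,6,7,8,9}:140  {3,4,5,6,7,8,9}:35
  |U|=8: {0,1,2,3,6,7,8,9}:56  {0,1,3,5,6,7,8,9}:28  {1,2,3,5,6,7,8,9}:168  {1,3,4,5,6,7,8,9}:56  {2,3,4,5,6,7,8,9}:280
  start at 0(c): 504
  start at 2(u): 84
  start at 4(b): 252
sum over floor = 840

840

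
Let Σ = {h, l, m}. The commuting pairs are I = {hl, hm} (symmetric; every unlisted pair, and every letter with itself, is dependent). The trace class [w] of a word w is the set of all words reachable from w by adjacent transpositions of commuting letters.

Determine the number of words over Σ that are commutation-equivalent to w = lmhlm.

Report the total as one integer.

5

#0=l has no predecessor
#1=m depends on [0:l]
#2=h has no predecessor
#3=l depends on [1:m]
#4=m depends on [3:l]
sources: [0:l, 2:h]
N(rest) = Σ N(rest − s) over sources s of rest; N(one piece) = 1:
  size 1 → [2]=1  [4]=1
  size 2 → [2,4]=2  [3,4]=1
  size 3 → [1,3,4]=1  [2,3,4]=3
  first=0(l) contributes 4
  first=2(h) contributes 1
|[w]| = 5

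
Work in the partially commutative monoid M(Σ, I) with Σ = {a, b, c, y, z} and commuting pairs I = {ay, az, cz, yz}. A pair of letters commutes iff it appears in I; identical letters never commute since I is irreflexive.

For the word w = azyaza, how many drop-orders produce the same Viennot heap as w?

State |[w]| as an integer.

60

piece 0:a — minimal
piece 1:z — minimal
piece 2:y — minimal
piece 3:a rests on {0:a}
piece 4:z rests on {1:z}
piece 5:a rests on {3:a}
minimal pieces: {0:a, 1:z, 2:y}
ways to finish when only these pieces remain (= sum over removing one remaining piece with nothing left below it):
  1 left: {2}→1  {4}→1  {5}→1
  2 left: {1,4}→1  {2,4}→2  {2,5}→2  {3,5}→1  {4,5}→2
  3 left: {0,3,5}→1  {1,2,4}→3  {1,4,5}→3  {2,3,5}→3  {2,4,5}→6  {3,4,5}→3
  4 left: {0,2,3,5}→4  {0,3,4,5}→4  {1,2,4,5}→12  {1,3,4,5}→6  {2,3,4,5}→12
  placing 0:a first → 30 extensions
  placing 1:z first → 20 extensions
  placing 2:y first → 10 extensions
total linear extensions = 60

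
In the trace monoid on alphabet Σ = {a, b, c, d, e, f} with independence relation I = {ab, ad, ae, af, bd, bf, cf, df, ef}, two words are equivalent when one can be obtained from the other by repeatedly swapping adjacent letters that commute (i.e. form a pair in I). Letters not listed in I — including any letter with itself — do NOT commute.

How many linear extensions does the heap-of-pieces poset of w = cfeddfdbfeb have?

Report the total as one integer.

drop 0:c onto floor
drop 1:f onto floor
drop 2:e onto {0:c}
drop 3:d onto {2:e}
drop 4:d onto {3:d}
drop 5:f onto {1:f}
drop 6:d onto {4:d}
drop 7:b onto {2:e}
drop 8:f onto {5:f}
drop 9:e onto {6:d, 7:b}
drop 10:b onto {9:e}
ground layer = {0:c, 1:f}
drop-orders for the pieces not yet dropped (sum over which currently-grounded one goes next):
  1 to go: {8} 1  {10} 1
  2 to go: {5,8} 1  {8,10} 2  {9,10} 1
  3 to go: {1,5,8} 1  {5,8,10} 3  {6,9,10} 1  {7,9,10} 1  {8,9,10} 3
  4 to go: {1,5,8,10} 4  {4,6,9,10} 1  {5,8,9,10} 6  {6,7,9,10} 2  {6,8,9,10} 4  {7,8,9,10} 4
  5 to go: {1,5,8,9,10} 10  {3,4,6,9,10} 1  {4,6,7,9,10} 3  {4,6,8,9,10} 5  {5,6,8,9,10} 10  {5,7,8,9,10} 10  {6,7,8,9,10} 10
  6 to go: {1,5,6,8,9,10} 20  {1,5,7,8,9,10} 20  {3,4,6,7,9,10} 4  {3,4,6,8,9,10} 6  {4,5,6,8,9,10} 15  {4,6,7,8,9,10} 18  {5,6,7,8,9,10} 30
  7 to go: {1,4,5,6,8,9,10} 35  {1,5,6,7,8,9,10} 70  {2,3,4,6,7,9,10} 4  {3,4,5,6,8,9,10} 21  {3,4,6,7,8,9,10} 28  {4,5,6,7,8,9,10} 63
  8 to go: {0,2,3,4,6,7,9,10} 4  {1,3,4,5,6,8,9,10} 56  {1,4,5,6,7,8,9,10} 168  {2,3,4,6,7,8,9,10} 32  {3,4,5,6,7,8,9,10} 112
  9 to go: {0,2,3,4,6,7,8,9,10} 36  {1,3,4,5,6,7,8,9,10} 336  {2,3,4,5,6,7,8,9,10} 144
  if 0:c drops first: 480 orders
  if 1:f drops first: 180 orders
heap linearizations: 660

660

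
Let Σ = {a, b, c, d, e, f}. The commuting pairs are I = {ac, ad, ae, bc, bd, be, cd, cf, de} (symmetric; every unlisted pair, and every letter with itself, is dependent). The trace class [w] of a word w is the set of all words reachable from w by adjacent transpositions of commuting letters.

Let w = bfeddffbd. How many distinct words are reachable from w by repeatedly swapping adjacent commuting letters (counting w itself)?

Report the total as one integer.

piece 0:b — minimal
piece 1:f rests on {0:b}
piece 2:e rests on {1:f}
piece 3:d rests on {1:f}
piece 4:d rests on {3:d}
piece 5:f rests on {2:e, 4:d}
piece 6:f rests on {5:f}
piece 7:b rests on {6:f}
piece 8:d rests on {6:f}
minimal pieces: {0:b}
ways to finish when only these pieces remain (= sum over removing one remaining piece with nothing left below it):
  1 left: {7}→1  {8}→1
  2 left: {7,8}→2
  3 left: {6,7,8}→2
  4 left: {5,6,7,8}→2
  5 left: {2,5,6,7,8}→2  {4,5,6,7,8}→2
  6 left: {2,4,5,6,7,8}→4  {3,4,5,6,7,8}→2
  7 left: {2,3,4,5,6,7,8}→6
  placing 0:b first → 6 extensions

6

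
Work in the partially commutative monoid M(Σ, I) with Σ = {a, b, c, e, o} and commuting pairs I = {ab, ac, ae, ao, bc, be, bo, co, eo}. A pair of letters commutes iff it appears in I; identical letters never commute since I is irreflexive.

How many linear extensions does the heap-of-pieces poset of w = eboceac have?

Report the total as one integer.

210

#0=e has no predecessor
#1=b has no predecessor
#2=o has no predecessor
#3=c depends on [0:e]
#4=e depends on [3:c]
#5=a has no predecessor
#6=c depends on [4:e]
sources: [0:e, 1:b, 2:o, 5:a]
N(rest) = Σ N(rest − s) over sources s of rest; N(one piece) = 1:
  size 1 → [1]=1  [2]=1  [5]=1  [6]=1
  size 2 → [1,2]=2  [1,5]=2  [1,6]=2  [2,5]=2  [2,6]=2  [4,6]=1  [5,6]=2
  size 3 → [1,2,5]=6  [1,2,6]=6  [1,4,6]=3  [1,5,6]=6  [2,4,6]=3  [2,5,6]=6  [3,4,6]=1  [4,5,6]=3
  size 4 → [0,3,4,6]=1  [1,2,4,6]=12  [1,2,5,6]=24  [1,3,4,6]=4  [1,4,5,6]=12  [2,3,4,6]=4  [2,4,5,6]=12  [3,4,5,6]=4
  size 5 → [0,1,3,4,6]=5  [0,2,3,4,6]=5  [0,3,4,5,6]=5  [1,2,3,4,6]=20  [1,2,4,5,6]=60  [1,3,4,5,6]=20  [2,3,4,5,6]=20
  first=0(e) contributes 120
  first=1(b) contributes 30
  first=2(o) contributes 30
  first=5(a) contributes 30
|[w]| = 210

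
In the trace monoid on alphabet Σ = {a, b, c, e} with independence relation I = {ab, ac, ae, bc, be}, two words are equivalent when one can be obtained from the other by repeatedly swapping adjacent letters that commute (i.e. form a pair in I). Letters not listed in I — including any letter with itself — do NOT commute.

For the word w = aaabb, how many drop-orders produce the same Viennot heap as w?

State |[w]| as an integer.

0(a) covers ∅
1(a) covers 0:a
2(a) covers 1:a
3(b) covers ∅
4(b) covers 3:b
floor of heap: 0:a, 3:b
completions by unplaced set U, small U first (add the entries for U minus each lowest piece of U):
  |U|=1: {2}:1  {4}:1
  |U|=2: {1,2}:1  {2,4}:2  {3,4}:1
  |U|=3: {0,1,2}:1  {1,2,4}:3  {2,3,4}:3
  start at 0(a): 6
  start at 3(b): 4
sum over floor = 10

10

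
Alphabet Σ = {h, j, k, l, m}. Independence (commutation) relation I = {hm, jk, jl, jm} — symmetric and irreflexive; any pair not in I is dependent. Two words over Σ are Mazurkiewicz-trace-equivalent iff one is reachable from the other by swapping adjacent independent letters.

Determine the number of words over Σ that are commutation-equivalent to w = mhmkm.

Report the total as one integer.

3

piece 0:m — minimal
piece 1:h — minimal
piece 2:m rests on {0:m}
piece 3:k rests on {1:h, 2:m}
piece 4:m rests on {3:k}
minimal pieces: {0:m, 1:h}
ways to finish when only these pieces remain (= sum over removing one remaining piece with nothing left below it):
  1 left: {4}→1
  2 left: {3,4}→1
  3 left: {1,3,4}→1  {2,3,4}→1
  placing 0:m first → 2 extensions
  placing 1:h first → 1 extensions
total linear extensions = 3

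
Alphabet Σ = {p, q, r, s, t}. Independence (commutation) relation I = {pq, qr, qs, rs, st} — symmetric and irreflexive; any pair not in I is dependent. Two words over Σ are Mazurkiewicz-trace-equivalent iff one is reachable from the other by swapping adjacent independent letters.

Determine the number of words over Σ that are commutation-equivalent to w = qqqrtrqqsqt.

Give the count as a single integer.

#0=q has no predecessor
#1=q depends on [0:q]
#2=q depends on [1:q]
#3=r has no predecessor
#4=t depends on [2:q, 3:r]
#5=r depends on [4:t]
#6=q depends on [4:t]
#7=q depends on [6:q]
#8=s has no predecessor
#9=q depends on [7:q]
#10=t depends on [5:r, 9:q]
sources: [0:q, 3:r, 8:s]
N(rest) = Σ N(rest − s) over sources s of rest; N(one piece) = 1:
  size 1 → [8]=1  [10]=1
  size 2 → [5,10]=1  [8,10]=2  [9,10]=1
  size 3 → [5,8,10]=3  [5,9,10]=2  [7,9,10]=1  [8,9,10]=3
  size 4 → [5,7,9,10]=3  [5,8,9,10]=8  [6,7,9,10]=1  [7,8,9,10]=4
  size 5 → [5,6,7,9,10]=4  [5,7,8,9,10]=15  [6,7,8,9,10]=5
  size 6 → [4,5,6,7,9,10]=4  [5,6,7,8,9,10]=24
  size 7 → [2,4,5,6,7,9,10]=4  [3,4,5,6,7,9,10]=4  [4,5,6,7,8,9,10]=28
  size 8 → [1,2,4,5,6,7,9,10]=4  [2,3,4,5,6,7,9,10]=8  [2,4,5,6,7,8,9,10]=32  [3,4,5,6,7,8,9,10]=32
  size 9 → [0,1,2,4,5,6,7,9,10]=4  [1,2,3,4,5,6,7,9,10]=12  [1,2,4,5,6,7,8,9,10]=36  [2,3,4,5,6,7,8,9,10]=72
  first=0(q) contributes 120
  first=3(r) contributes 40
  first=8(s) contributes 16
|[w]| = 176

176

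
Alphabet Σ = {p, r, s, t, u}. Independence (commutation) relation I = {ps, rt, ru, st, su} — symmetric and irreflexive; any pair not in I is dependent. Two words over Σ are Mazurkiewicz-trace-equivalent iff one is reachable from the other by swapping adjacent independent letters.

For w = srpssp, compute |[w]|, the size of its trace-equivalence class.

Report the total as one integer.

6

drop 0:s onto floor
drop 1:r onto {0:s}
drop 2:p onto {1:r}
drop 3:s onto {1:r}
drop 4:s onto {3:s}
drop 5:p onto {2:p}
ground layer = {0:s}
drop-orders for the pieces not yet dropped (sum over which currently-grounded one goes next):
  1 to go: {4} 1  {5} 1
  2 to go: {2,5} 1  {3,4} 1  {4,5} 2
  3 to go: {2,4,5} 3  {3,4,5} 3
  4 to go: {2,3,4,5} 6
  if 0:s drops first: 6 orders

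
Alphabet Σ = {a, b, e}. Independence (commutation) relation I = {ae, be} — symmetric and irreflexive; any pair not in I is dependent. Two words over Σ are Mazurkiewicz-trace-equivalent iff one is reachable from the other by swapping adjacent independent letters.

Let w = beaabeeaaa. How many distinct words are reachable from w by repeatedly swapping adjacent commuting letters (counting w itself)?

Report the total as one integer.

piece 0:b — minimal
piece 1:e — minimal
piece 2:a rests on {0:b}
piece 3:a rests on {2:a}
piece 4:b rests on {3:a}
piece 5:e rests on {1:e}
piece 6:e rests on {5:e}
piece 7:a rests on {4:b}
piece 8:a rests on {7:a}
piece 9:a rests on {8:a}
minimal pieces: {0:b, 1:e}
ways to finish when only these pieces remain (= sum over removing one remaining piece with nothing left below it):
  1 left: {6}→1  {9}→1
  2 left: {5,6}→1  {6,9}→2  {8,9}→1
  3 left: {1,5,6}→1  {5,6,9}→3  {6,8,9}→3  {7,8,9}→1
  4 left: {1,5,6,9}→4  {4,7,8,9}→1  {5,6,8,9}→6  {6,7,8,9}→4
  5 left: {1,5,6,8,9}→10  {3,4,7,8,9}→1  {4,6,7,8,9}→5  {5,6,7,8,9}→10
  6 left: {1,5,6,7,8,9}→20  {2,3,4,7,8,9}→1  {3,4,6,7,8,9}→6  {4,5,6,7,8,9}→15
  7 left: {0,2,3,4,7,8,9}→1  {1,4,5,6,7,8,9}→35  {2,3,4,6,7,8,9}→7  {3,4,5,6,7,8,9}→21
  8 left: {0,2,3,4,6,7,8,9}→8  {1,3,4,5,6,7,8,9}→56  {2,3,4,5,6,7,8,9}→28
  placing 0:b first → 84 extensions
  placing 1:e first → 36 extensions
total linear extensions = 120

120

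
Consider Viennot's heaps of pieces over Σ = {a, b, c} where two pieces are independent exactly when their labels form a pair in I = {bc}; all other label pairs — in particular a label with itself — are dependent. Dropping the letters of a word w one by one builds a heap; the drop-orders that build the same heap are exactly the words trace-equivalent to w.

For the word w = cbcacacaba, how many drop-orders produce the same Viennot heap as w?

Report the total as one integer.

piece 0:c — minimal
piece 1:b — minimal
piece 2:c rests on {0:c}
piece 3:a rests on {1:b, 2:c}
piece 4:c rests on {3:a}
piece 5:a rests on {4:c}
piece 6:c rests on {5:a}
piece 7:a rests on {6:c}
piece 8:b rests on {7:a}
piece 9:a rests on {8:b}
minimal pieces: {0:c, 1:b}
ways to finish when only these pieces remain (= sum over removing one remaining piece with nothing left below it):
  1 left: {9}→1
  2 left: {8,9}→1
  3 left: {7,8,9}→1
  4 left: {6,7,8,9}→1
  5 left: {5,6,7,8,9}→1
  6 left: {4,5,6,7,8,9}→1
  7 left: {3,4,5,6,7,8,9}→1
  8 left: {1,3,4,5,6,7,8,9}→1  {2,3,4,5,6,7,8,9}→1
  placing 0:c first → 2 extensions
  placing 1:b first → 1 extensions
total linear extensions = 3

3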